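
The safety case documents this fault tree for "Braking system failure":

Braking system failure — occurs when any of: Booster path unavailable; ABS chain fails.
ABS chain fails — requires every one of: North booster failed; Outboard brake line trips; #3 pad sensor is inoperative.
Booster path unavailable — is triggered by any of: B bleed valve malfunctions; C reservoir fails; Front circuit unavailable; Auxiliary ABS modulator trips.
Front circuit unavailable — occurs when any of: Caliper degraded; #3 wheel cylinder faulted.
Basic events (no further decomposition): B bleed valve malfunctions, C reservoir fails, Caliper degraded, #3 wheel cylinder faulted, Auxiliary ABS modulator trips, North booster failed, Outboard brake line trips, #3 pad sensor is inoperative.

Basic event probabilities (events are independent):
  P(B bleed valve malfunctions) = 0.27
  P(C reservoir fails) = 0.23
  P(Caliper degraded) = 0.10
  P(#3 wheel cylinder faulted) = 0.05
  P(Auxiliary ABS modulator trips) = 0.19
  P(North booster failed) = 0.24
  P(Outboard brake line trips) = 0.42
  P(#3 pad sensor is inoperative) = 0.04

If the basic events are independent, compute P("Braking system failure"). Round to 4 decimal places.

P(Front circuit unavailable) [OR] = 1 − (1−0.10) × (1−0.05) = 0.145000
P(Booster path unavailable) [OR] = 1 − (1−0.27) × (1−0.23) × (1−0.145000) × (1−0.19) = 0.610718
P(ABS chain fails) [AND] = 0.24 × 0.42 × 0.04 = 0.004032
P(Braking system failure) [OR] = 1 − (1−0.610718) × (1−0.004032) = 0.612288
Rounded to 4 decimal places: P(Braking system failure) ≈ 0.6123.

0.6123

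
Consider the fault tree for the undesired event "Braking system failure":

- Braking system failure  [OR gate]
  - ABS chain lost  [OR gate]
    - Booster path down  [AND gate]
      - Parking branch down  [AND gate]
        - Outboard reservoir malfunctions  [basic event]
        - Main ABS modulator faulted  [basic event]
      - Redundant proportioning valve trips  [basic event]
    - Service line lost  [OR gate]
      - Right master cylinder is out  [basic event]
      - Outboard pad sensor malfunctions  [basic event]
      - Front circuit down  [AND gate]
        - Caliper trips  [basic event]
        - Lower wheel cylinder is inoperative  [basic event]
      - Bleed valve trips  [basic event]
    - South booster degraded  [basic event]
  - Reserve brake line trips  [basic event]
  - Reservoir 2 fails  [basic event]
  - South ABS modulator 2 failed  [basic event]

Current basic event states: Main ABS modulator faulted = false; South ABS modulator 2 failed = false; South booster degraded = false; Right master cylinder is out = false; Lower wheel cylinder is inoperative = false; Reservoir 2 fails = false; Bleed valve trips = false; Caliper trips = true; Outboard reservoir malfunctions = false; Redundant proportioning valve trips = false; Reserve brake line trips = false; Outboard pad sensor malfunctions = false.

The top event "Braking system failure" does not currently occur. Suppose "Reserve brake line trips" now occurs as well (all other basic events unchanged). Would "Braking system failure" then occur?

Counterfactual: set "Reserve brake line trips" to occurred.
Parking branch down [AND]: Outboard reservoir malfunctions=not, Main ABS modulator faulted=not → not all inputs occur → does not occur.
Booster path down [AND]: Parking branch down=not, Redundant proportioning valve trips=not → not all inputs occur → does not occur.
Front circuit down [AND]: Caliper trips=occurs, Lower wheel cylinder is inoperative=not → not all inputs occur → does not occur.
Service line lost [OR]: Right master cylinder is out=not, Outboard pad sensor malfunctions=not, Front circuit down=not, Bleed valve trips=not → no input occurs → does not occur.
ABS chain lost [OR]: Booster path down=not, Service line lost=not, South booster degraded=not → no input occurs → does not occur.
Braking system failure [OR]: ABS chain lost=not, Reserve brake line trips=occurs, Reservoir 2 fails=not, South ABS modulator 2 failed=not → at least one input occurs → occurs.

Yes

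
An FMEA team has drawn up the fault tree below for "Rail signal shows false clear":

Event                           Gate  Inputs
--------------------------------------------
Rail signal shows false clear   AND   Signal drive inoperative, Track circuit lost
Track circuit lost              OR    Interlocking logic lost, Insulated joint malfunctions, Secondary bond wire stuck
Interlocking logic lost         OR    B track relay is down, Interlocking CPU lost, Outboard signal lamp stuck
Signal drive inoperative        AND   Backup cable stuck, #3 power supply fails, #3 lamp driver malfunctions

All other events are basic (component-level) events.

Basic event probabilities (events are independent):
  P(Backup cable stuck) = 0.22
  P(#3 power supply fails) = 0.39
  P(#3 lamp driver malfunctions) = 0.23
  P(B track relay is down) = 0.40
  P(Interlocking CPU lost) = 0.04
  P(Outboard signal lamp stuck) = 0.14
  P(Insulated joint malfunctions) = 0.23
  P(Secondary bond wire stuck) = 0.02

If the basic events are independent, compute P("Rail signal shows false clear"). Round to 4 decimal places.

P(Signal drive inoperative) [AND] = 0.22 × 0.39 × 0.23 = 0.019734
P(Interlocking logic lost) [OR] = 1 − (1−0.40) × (1−0.04) × (1−0.14) = 0.504640
P(Track circuit lost) [OR] = 1 − (1−0.504640) × (1−0.23) × (1−0.02) = 0.626201
P(Rail signal shows false clear) [AND] = 0.019734 × 0.626201 = 0.012357
Rounded to 4 decimal places: P(Rail signal shows false clear) ≈ 0.0124.

0.0124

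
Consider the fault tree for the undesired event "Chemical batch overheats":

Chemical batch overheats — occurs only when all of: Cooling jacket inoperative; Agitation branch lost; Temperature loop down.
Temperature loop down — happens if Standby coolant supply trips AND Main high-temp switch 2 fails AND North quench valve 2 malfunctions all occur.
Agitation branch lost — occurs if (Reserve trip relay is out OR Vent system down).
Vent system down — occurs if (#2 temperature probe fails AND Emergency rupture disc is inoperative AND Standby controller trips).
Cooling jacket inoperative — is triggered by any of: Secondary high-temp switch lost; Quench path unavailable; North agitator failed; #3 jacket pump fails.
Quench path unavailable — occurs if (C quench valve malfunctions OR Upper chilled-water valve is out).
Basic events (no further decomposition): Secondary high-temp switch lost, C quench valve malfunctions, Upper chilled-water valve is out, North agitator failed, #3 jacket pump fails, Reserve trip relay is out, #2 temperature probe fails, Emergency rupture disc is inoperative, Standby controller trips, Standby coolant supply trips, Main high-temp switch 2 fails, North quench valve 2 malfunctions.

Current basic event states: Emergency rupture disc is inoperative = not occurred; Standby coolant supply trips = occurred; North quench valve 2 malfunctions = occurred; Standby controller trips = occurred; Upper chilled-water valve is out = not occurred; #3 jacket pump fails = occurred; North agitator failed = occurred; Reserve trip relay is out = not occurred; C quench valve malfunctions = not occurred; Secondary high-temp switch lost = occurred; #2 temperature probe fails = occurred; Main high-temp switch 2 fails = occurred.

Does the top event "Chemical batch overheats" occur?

Quench path unavailable [OR]: C quench valve malfunctions=not, Upper chilled-water valve is out=not → no input occurs → does not occur.
Cooling jacket inoperative [OR]: Secondary high-temp switch lost=occurs, Quench path unavailable=not, North agitator failed=occurs, #3 jacket pump fails=occurs → at least one input occurs → occurs.
Vent system down [AND]: #2 temperature probe fails=occurs, Emergency rupture disc is inoperative=not, Standby controller trips=occurs → not all inputs occur → does not occur.
Agitation branch lost [OR]: Reserve trip relay is out=not, Vent system down=not → no input occurs → does not occur.
Temperature loop down [AND]: Standby coolant supply trips=occurs, Main high-temp switch 2 fails=occurs, North quench valve 2 malfunctions=occurs → all inputs occur → occurs.
Chemical batch overheats [AND]: Cooling jacket inoperative=occurs, Agitation branch lost=not, Temperature loop down=occurs → not all inputs occur → does not occur.

No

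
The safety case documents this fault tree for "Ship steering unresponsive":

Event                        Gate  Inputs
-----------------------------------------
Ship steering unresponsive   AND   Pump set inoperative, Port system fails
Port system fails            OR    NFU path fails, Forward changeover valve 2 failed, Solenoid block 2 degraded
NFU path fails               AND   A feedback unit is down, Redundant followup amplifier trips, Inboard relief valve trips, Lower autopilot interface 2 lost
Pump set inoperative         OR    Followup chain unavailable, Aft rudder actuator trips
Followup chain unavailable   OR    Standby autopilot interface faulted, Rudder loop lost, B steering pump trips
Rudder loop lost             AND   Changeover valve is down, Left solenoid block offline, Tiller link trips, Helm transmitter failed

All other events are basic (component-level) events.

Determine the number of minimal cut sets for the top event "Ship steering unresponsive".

12

Rudder loop lost [AND]: one cut set from each child combined → 1 × 1 × 1 × 1 = 1 cut set(s).
Followup chain unavailable [OR]: union of children's cut sets → 3 cut set(s).
Pump set inoperative [OR]: union of children's cut sets → 4 cut set(s).
NFU path fails [AND]: one cut set from each child combined → 1 × 1 × 1 × 1 = 1 cut set(s).
Port system fails [OR]: union of children's cut sets → 3 cut set(s).
Ship steering unresponsive [AND]: one cut set from each child combined → 4 × 3 = 12 cut set(s).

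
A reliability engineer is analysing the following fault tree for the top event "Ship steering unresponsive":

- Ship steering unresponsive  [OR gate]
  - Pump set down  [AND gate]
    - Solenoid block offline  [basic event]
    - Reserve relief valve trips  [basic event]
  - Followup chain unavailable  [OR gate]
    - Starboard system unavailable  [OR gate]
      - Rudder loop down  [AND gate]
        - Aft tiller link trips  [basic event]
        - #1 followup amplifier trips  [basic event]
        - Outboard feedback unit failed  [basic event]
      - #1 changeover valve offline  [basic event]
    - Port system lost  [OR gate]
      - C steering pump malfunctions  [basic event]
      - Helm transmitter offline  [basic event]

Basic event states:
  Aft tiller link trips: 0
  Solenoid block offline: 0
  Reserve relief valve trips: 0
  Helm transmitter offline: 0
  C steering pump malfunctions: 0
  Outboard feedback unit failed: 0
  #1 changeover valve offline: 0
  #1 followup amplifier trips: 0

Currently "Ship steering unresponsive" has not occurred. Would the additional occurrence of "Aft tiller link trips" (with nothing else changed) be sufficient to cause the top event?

No

Counterfactual: set "Aft tiller link trips" to occurred.
Pump set down [AND]: Solenoid block offline=not, Reserve relief valve trips=not → not all inputs occur → does not occur.
Rudder loop down [AND]: Aft tiller link trips=occurs, #1 followup amplifier trips=not, Outboard feedback unit failed=not → not all inputs occur → does not occur.
Starboard system unavailable [OR]: Rudder loop down=not, #1 changeover valve offline=not → no input occurs → does not occur.
Port system lost [OR]: C steering pump malfunctions=not, Helm transmitter offline=not → no input occurs → does not occur.
Followup chain unavailable [OR]: Starboard system unavailable=not, Port system lost=not → no input occurs → does not occur.
Ship steering unresponsive [OR]: Pump set down=not, Followup chain unavailable=not → no input occurs → does not occur.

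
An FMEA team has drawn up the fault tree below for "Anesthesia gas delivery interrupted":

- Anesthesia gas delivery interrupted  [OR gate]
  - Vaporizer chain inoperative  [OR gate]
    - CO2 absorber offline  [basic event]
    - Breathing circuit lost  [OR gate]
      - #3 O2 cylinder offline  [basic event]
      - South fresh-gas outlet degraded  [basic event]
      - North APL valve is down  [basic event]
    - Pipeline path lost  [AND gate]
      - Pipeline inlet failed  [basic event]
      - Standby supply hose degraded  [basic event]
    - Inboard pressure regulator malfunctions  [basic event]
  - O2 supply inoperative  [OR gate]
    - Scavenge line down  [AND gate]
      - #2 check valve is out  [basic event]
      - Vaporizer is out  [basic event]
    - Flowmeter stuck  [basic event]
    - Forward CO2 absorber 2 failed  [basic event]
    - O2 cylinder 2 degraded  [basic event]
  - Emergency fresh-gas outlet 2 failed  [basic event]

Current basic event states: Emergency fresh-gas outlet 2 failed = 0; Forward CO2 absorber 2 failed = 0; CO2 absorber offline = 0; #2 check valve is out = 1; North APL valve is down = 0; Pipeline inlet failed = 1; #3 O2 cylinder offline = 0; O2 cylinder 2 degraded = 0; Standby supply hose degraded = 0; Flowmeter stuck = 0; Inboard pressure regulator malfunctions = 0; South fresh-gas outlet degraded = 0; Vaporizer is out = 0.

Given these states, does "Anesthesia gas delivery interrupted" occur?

No

Breathing circuit lost [OR]: #3 O2 cylinder offline=not, South fresh-gas outlet degraded=not, North APL valve is down=not → no input occurs → does not occur.
Pipeline path lost [AND]: Pipeline inlet failed=occurs, Standby supply hose degraded=not → not all inputs occur → does not occur.
Vaporizer chain inoperative [OR]: CO2 absorber offline=not, Breathing circuit lost=not, Pipeline path lost=not, Inboard pressure regulator malfunctions=not → no input occurs → does not occur.
Scavenge line down [AND]: #2 check valve is out=occurs, Vaporizer is out=not → not all inputs occur → does not occur.
O2 supply inoperative [OR]: Scavenge line down=not, Flowmeter stuck=not, Forward CO2 absorber 2 failed=not, O2 cylinder 2 degraded=not → no input occurs → does not occur.
Anesthesia gas delivery interrupted [OR]: Vaporizer chain inoperative=not, O2 supply inoperative=not, Emergency fresh-gas outlet 2 failed=not → no input occurs → does not occur.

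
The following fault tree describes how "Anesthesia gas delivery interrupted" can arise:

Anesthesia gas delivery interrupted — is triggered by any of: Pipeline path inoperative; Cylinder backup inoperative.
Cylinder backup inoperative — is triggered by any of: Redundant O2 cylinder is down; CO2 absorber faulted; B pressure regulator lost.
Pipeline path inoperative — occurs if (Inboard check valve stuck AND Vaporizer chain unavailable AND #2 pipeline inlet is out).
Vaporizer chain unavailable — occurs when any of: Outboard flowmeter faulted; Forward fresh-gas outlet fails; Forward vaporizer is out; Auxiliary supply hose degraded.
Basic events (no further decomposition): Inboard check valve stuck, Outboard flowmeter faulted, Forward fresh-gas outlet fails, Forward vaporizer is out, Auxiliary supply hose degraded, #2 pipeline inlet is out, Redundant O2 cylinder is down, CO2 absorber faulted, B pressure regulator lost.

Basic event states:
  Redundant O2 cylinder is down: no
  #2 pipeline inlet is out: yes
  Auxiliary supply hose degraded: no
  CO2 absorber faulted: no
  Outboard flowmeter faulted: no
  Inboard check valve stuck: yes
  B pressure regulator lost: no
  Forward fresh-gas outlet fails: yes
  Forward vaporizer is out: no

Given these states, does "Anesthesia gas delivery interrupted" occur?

Vaporizer chain unavailable [OR]: Outboard flowmeter faulted=not, Forward fresh-gas outlet fails=occurs, Forward vaporizer is out=not, Auxiliary supply hose degraded=not → at least one input occurs → occurs.
Pipeline path inoperative [AND]: Inboard check valve stuck=occurs, Vaporizer chain unavailable=occurs, #2 pipeline inlet is out=occurs → all inputs occur → occurs.
Cylinder backup inoperative [OR]: Redundant O2 cylinder is down=not, CO2 absorber faulted=not, B pressure regulator lost=not → no input occurs → does not occur.
Anesthesia gas delivery interrupted [OR]: Pipeline path inoperative=occurs, Cylinder backup inoperative=not → at least one input occurs → occurs.

Yes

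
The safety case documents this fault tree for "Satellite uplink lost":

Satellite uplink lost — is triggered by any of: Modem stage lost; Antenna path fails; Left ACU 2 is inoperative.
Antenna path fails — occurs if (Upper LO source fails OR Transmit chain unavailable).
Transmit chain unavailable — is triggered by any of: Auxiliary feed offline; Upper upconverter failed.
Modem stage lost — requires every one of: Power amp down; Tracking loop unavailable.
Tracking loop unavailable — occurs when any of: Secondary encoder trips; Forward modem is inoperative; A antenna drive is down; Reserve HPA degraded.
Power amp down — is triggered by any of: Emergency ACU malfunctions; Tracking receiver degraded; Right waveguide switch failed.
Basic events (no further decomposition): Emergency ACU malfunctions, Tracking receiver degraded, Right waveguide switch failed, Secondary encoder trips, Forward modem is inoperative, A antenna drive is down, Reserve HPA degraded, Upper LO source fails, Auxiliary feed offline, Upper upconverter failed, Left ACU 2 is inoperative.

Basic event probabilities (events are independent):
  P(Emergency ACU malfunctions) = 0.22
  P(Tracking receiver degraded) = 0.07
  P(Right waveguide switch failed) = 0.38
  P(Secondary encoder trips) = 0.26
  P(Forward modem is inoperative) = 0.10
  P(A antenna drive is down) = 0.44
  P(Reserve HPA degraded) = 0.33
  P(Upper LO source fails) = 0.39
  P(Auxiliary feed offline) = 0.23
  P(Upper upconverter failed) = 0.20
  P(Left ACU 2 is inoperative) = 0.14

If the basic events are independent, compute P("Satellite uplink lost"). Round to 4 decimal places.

P(Power amp down) [OR] = 1 − (1−0.22) × (1−0.07) × (1−0.38) = 0.550252
P(Tracking loop unavailable) [OR] = 1 − (1−0.26) × (1−0.10) × (1−0.44) × (1−0.33) = 0.750117
P(Modem stage lost) [AND] = 0.550252 × 0.750117 = 0.412753
P(Transmit chain unavailable) [OR] = 1 − (1−0.23) × (1−0.20) = 0.384000
P(Antenna path fails) [OR] = 1 − (1−0.39) × (1−0.384000) = 0.624240
P(Satellite uplink lost) [OR] = 1 − (1−0.412753) × (1−0.624240) × (1−0.14) = 0.810229
Rounded to 4 decimal places: P(Satellite uplink lost) ≈ 0.8102.

0.8102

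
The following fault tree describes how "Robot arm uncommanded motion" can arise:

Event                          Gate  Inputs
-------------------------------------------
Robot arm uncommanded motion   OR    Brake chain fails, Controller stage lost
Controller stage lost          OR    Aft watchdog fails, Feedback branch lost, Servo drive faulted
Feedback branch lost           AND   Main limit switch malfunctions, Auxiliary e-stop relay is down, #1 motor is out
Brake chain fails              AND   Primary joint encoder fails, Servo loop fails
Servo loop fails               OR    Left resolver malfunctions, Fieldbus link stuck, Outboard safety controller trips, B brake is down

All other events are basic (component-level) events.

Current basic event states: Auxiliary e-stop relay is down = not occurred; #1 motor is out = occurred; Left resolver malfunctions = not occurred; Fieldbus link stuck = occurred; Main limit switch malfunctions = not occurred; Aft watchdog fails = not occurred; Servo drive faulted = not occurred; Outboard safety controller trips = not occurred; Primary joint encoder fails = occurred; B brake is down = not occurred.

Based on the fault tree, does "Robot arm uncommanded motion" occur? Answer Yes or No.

Yes

Servo loop fails [OR]: Left resolver malfunctions=not, Fieldbus link stuck=occurs, Outboard safety controller trips=not, B brake is down=not → at least one input occurs → occurs.
Brake chain fails [AND]: Primary joint encoder fails=occurs, Servo loop fails=occurs → all inputs occur → occurs.
Feedback branch lost [AND]: Main limit switch malfunctions=not, Auxiliary e-stop relay is down=not, #1 motor is out=occurs → not all inputs occur → does not occur.
Controller stage lost [OR]: Aft watchdog fails=not, Feedback branch lost=not, Servo drive faulted=not → no input occurs → does not occur.
Robot arm uncommanded motion [OR]: Brake chain fails=occurs, Controller stage lost=not → at least one input occurs → occurs.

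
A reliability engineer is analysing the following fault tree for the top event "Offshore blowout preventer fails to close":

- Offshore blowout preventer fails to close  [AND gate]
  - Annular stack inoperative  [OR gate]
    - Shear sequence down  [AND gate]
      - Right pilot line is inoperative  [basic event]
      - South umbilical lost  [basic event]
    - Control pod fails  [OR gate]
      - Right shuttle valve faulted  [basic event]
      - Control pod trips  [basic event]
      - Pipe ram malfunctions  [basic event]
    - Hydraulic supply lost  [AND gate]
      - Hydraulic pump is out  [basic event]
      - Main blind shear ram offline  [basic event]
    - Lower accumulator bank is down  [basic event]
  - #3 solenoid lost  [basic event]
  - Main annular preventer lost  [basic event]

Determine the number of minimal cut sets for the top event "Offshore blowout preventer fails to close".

Shear sequence down [AND]: one cut set from each child combined → 1 × 1 = 1 cut set(s).
Control pod fails [OR]: union of children's cut sets → 3 cut set(s).
Hydraulic supply lost [AND]: one cut set from each child combined → 1 × 1 = 1 cut set(s).
Annular stack inoperative [OR]: union of children's cut sets → 6 cut set(s).
Offshore blowout preventer fails to close [AND]: one cut set from each child combined → 6 × 1 × 1 = 6 cut set(s).
Minimal cut sets: {#3 solenoid lost, Main annular preventer lost, Right pilot line is inoperative, South umbilical lost}; {#3 solenoid lost, Main annular preventer lost, Right shuttle valve faulted}; {#3 solenoid lost, Control pod trips, Main annular preventer lost}; {#3 solenoid lost, Main annular preventer lost, Pipe ram malfunctions}; {#3 solenoid lost, Hydraulic pump is out, Main annular preventer lost, Main blind shear ram offline}; {#3 solenoid lost, Lower accumulator bank is down, Main annular preventer lost}.

6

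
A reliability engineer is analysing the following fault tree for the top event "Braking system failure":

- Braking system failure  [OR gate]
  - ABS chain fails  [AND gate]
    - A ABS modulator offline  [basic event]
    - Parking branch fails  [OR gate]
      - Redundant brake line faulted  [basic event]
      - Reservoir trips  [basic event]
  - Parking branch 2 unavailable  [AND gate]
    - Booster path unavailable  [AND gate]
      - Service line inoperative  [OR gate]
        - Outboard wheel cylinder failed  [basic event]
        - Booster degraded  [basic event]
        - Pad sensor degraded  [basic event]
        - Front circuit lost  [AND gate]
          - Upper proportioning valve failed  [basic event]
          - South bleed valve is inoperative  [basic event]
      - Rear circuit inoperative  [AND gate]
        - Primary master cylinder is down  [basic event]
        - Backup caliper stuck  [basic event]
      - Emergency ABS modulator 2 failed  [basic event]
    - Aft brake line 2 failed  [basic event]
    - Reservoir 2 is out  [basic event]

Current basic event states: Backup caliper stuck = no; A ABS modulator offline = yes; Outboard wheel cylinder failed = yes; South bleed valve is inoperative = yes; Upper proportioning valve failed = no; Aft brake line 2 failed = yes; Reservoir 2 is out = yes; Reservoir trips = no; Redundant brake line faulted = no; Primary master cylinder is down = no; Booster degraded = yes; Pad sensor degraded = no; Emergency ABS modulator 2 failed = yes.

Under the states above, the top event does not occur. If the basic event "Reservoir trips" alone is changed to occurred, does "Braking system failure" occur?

Counterfactual: set "Reservoir trips" to occurred.
Parking branch fails [OR]: Redundant brake line faulted=not, Reservoir trips=occurs → at least one input occurs → occurs.
ABS chain fails [AND]: A ABS modulator offline=occurs, Parking branch fails=occurs → all inputs occur → occurs.
Front circuit lost [AND]: Upper proportioning valve failed=not, South bleed valve is inoperative=occurs → not all inputs occur → does not occur.
Service line inoperative [OR]: Outboard wheel cylinder failed=occurs, Booster degraded=occurs, Pad sensor degraded=not, Front circuit lost=not → at least one input occurs → occurs.
Rear circuit inoperative [AND]: Primary master cylinder is down=not, Backup caliper stuck=not → not all inputs occur → does not occur.
Booster path unavailable [AND]: Service line inoperative=occurs, Rear circuit inoperative=not, Emergency ABS modulator 2 failed=occurs → not all inputs occur → does not occur.
Parking branch 2 unavailable [AND]: Booster path unavailable=not, Aft brake line 2 failed=occurs, Reservoir 2 is out=occurs → not all inputs occur → does not occur.
Braking system failure [OR]: ABS chain fails=occurs, Parking branch 2 unavailable=not → at least one input occurs → occurs.

Yes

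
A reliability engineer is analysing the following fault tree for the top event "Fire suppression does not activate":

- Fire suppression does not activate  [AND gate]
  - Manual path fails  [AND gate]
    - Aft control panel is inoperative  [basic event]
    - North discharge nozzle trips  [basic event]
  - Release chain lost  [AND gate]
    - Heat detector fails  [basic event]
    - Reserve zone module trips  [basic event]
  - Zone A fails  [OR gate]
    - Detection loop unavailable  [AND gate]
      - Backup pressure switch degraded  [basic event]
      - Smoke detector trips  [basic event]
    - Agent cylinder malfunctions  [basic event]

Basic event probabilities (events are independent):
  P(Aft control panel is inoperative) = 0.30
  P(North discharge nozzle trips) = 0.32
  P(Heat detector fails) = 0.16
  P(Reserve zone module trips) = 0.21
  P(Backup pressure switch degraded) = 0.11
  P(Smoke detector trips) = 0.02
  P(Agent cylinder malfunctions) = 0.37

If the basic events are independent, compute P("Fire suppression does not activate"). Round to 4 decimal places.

P(Manual path fails) [AND] = 0.30 × 0.32 = 0.096000
P(Release chain lost) [AND] = 0.16 × 0.21 = 0.033600
P(Detection loop unavailable) [AND] = 0.11 × 0.02 = 0.002200
P(Zone A fails) [OR] = 1 − (1−0.002200) × (1−0.37) = 0.371386
P(Fire suppression does not activate) [AND] = 0.096000 × 0.033600 × 0.371386 = 0.001198
Rounded to 4 decimal places: P(Fire suppression does not activate) ≈ 0.0012.

0.0012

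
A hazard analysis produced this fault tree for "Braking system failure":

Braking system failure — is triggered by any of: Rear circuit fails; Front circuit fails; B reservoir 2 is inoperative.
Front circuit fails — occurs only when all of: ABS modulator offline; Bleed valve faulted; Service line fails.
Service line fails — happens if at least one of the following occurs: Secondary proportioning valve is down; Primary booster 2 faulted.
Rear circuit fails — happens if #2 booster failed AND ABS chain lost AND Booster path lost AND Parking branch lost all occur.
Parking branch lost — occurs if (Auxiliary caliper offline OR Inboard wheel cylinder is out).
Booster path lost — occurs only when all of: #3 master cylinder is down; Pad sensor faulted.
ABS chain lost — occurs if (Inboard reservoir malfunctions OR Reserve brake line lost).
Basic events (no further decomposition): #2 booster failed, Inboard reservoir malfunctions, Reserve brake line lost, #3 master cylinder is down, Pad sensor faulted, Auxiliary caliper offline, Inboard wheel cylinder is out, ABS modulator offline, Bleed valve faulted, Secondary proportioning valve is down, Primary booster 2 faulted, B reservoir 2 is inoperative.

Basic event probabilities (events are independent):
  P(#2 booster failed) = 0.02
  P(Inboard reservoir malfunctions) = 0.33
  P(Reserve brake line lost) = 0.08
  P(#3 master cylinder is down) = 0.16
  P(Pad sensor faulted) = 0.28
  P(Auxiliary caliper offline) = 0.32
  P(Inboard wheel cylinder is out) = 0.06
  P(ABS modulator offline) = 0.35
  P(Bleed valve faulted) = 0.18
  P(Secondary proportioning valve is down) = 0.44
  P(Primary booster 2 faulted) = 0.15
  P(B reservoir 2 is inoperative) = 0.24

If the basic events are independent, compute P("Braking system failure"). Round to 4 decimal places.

0.2652

P(ABS chain lost) [OR] = 1 − (1−0.33) × (1−0.08) = 0.383600
P(Booster path lost) [AND] = 0.16 × 0.28 = 0.044800
P(Parking branch lost) [OR] = 1 − (1−0.32) × (1−0.06) = 0.360800
P(Rear circuit fails) [AND] = 0.02 × 0.383600 × 0.044800 × 0.360800 = 0.000124
P(Service line fails) [OR] = 1 − (1−0.44) × (1−0.15) = 0.524000
P(Front circuit fails) [AND] = 0.35 × 0.18 × 0.524000 = 0.033012
P(Braking system failure) [OR] = 1 − (1−0.000124) × (1−0.033012) × (1−0.24) = 0.265180
Rounded to 4 decimal places: P(Braking system failure) ≈ 0.2652.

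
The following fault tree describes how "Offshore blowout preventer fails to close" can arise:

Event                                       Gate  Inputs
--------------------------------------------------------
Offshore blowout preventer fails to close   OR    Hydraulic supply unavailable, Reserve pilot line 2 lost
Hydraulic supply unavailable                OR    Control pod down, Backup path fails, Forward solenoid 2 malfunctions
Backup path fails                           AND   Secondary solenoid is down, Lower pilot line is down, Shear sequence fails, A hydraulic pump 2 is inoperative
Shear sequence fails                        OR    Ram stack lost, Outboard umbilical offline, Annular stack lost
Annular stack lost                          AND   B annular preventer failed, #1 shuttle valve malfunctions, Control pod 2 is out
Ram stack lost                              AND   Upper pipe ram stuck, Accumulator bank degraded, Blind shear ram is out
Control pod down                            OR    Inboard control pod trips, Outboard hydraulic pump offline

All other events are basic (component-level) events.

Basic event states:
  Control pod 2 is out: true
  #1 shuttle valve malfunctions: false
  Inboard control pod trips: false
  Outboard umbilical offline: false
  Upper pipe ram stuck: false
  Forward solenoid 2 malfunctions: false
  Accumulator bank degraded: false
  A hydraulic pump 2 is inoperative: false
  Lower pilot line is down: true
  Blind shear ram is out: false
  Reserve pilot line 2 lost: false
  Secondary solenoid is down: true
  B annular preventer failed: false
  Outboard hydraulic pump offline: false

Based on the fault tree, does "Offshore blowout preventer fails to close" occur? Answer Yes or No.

Control pod down [OR]: Inboard control pod trips=not, Outboard hydraulic pump offline=not → no input occurs → does not occur.
Ram stack lost [AND]: Upper pipe ram stuck=not, Accumulator bank degraded=not, Blind shear ram is out=not → not all inputs occur → does not occur.
Annular stack lost [AND]: B annular preventer failed=not, #1 shuttle valve malfunctions=not, Control pod 2 is out=occurs → not all inputs occur → does not occur.
Shear sequence fails [OR]: Ram stack lost=not, Outboard umbilical offline=not, Annular stack lost=not → no input occurs → does not occur.
Backup path fails [AND]: Secondary solenoid is down=occurs, Lower pilot line is down=occurs, Shear sequence fails=not, A hydraulic pump 2 is inoperative=not → not all inputs occur → does not occur.
Hydraulic supply unavailable [OR]: Control pod down=not, Backup path fails=not, Forward solenoid 2 malfunctions=not → no input occurs → does not occur.
Offshore blowout preventer fails to close [OR]: Hydraulic supply unavailable=not, Reserve pilot line 2 lost=not → no input occurs → does not occur.

No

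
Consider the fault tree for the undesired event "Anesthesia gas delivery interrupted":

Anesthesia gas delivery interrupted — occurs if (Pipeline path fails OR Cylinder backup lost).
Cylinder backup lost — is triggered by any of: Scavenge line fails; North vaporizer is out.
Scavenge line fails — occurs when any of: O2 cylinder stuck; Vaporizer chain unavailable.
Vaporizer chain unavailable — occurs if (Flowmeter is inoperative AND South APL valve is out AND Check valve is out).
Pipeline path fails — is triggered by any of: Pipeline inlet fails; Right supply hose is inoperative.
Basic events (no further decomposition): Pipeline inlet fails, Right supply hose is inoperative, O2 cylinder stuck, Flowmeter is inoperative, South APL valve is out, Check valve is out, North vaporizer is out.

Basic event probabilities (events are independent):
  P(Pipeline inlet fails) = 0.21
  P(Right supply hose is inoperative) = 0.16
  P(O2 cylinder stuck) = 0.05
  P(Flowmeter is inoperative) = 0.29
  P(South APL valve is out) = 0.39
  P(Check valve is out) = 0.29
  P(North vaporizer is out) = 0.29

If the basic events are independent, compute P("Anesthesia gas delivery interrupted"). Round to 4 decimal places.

0.5671

P(Pipeline path fails) [OR] = 1 − (1−0.21) × (1−0.16) = 0.336400
P(Vaporizer chain unavailable) [AND] = 0.29 × 0.39 × 0.29 = 0.032799
P(Scavenge line fails) [OR] = 1 − (1−0.05) × (1−0.032799) = 0.081159
P(Cylinder backup lost) [OR] = 1 − (1−0.081159) × (1−0.29) = 0.347623
P(Anesthesia gas delivery interrupted) [OR] = 1 − (1−0.336400) × (1−0.347623) = 0.567083
Rounded to 4 decimal places: P(Anesthesia gas delivery interrupted) ≈ 0.5671.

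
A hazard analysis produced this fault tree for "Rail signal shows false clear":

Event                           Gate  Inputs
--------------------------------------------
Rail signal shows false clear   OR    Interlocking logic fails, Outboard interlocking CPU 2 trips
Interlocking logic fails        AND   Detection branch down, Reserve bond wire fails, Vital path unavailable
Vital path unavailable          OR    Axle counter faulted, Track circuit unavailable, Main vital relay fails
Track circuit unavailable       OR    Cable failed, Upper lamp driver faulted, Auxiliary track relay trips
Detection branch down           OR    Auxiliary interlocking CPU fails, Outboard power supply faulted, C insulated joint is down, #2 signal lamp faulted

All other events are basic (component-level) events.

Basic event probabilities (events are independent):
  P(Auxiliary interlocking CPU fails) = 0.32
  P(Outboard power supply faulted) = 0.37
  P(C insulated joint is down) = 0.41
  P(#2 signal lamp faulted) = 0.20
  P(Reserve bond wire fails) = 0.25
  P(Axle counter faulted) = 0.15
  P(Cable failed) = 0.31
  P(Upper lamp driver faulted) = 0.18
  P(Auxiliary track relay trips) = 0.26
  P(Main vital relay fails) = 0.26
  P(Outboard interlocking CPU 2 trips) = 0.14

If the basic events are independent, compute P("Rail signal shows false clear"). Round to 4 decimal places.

P(Detection branch down) [OR] = 1 − (1−0.32) × (1−0.37) × (1−0.41) × (1−0.20) = 0.797795
P(Track circuit unavailable) [OR] = 1 − (1−0.31) × (1−0.18) × (1−0.26) = 0.581308
P(Vital path unavailable) [OR] = 1 − (1−0.15) × (1−0.581308) × (1−0.26) = 0.736643
P(Interlocking logic fails) [AND] = 0.797795 × 0.25 × 0.736643 = 0.146923
P(Rail signal shows false clear) [OR] = 1 − (1−0.146923) × (1−0.14) = 0.266354
Rounded to 4 decimal places: P(Rail signal shows false clear) ≈ 0.2664.

0.2664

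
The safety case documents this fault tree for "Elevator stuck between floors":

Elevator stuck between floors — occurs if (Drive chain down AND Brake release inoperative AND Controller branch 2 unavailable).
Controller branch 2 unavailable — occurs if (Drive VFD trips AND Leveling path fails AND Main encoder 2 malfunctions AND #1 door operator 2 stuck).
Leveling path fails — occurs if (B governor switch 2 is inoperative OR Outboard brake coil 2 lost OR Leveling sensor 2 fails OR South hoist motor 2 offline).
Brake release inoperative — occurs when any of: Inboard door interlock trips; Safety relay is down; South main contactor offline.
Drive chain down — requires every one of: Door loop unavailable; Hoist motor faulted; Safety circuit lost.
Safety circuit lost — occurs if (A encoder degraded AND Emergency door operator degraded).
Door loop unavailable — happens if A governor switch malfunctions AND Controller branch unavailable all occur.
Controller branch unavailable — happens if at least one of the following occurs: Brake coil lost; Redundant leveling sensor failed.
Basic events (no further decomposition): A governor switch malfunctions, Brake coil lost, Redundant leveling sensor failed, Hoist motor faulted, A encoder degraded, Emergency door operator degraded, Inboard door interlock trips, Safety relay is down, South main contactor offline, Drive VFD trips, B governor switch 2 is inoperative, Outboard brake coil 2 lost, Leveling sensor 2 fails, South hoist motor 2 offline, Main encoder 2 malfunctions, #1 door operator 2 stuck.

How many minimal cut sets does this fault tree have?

Controller branch unavailable [OR]: union of children's cut sets → 2 cut set(s).
Door loop unavailable [AND]: one cut set from each child combined → 1 × 2 = 2 cut set(s).
Safety circuit lost [AND]: one cut set from each child combined → 1 × 1 = 1 cut set(s).
Drive chain down [AND]: one cut set from each child combined → 2 × 1 × 1 = 2 cut set(s).
Brake release inoperative [OR]: union of children's cut sets → 3 cut set(s).
Leveling path fails [OR]: union of children's cut sets → 4 cut set(s).
Controller branch 2 unavailable [AND]: one cut set from each child combined → 1 × 4 × 1 × 1 = 4 cut set(s).
Elevator stuck between floors [AND]: one cut set from each child combined → 2 × 3 × 4 = 24 cut set(s).

24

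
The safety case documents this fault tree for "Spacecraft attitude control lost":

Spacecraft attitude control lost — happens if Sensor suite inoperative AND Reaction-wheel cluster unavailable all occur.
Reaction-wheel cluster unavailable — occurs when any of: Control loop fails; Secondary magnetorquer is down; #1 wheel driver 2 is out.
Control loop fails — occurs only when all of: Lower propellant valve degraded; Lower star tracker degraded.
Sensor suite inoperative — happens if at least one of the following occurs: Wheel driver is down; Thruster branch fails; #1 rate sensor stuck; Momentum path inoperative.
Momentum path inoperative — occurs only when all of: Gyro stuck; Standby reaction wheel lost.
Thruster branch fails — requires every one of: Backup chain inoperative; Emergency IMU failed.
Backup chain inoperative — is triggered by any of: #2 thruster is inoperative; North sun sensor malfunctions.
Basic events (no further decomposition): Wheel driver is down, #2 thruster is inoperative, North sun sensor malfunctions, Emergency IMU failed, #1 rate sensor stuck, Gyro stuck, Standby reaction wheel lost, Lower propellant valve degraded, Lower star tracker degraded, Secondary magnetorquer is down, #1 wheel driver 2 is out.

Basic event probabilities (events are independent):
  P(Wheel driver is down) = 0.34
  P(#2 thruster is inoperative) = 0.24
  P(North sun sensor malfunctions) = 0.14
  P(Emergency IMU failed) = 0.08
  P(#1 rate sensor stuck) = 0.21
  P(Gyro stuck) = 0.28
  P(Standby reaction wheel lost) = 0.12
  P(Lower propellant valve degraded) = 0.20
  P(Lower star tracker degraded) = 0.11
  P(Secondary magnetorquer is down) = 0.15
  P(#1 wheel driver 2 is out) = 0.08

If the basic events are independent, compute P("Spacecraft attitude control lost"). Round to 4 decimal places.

0.1200

P(Backup chain inoperative) [OR] = 1 − (1−0.24) × (1−0.14) = 0.346400
P(Thruster branch fails) [AND] = 0.346400 × 0.08 = 0.027712
P(Momentum path inoperative) [AND] = 0.28 × 0.12 = 0.033600
P(Sensor suite inoperative) [OR] = 1 − (1−0.34) × (1−0.027712) × (1−0.21) × (1−0.033600) = 0.510083
P(Control loop fails) [AND] = 0.20 × 0.11 = 0.022000
P(Reaction-wheel cluster unavailable) [OR] = 1 − (1−0.022000) × (1−0.15) × (1−0.08) = 0.235204
P(Spacecraft attitude control lost) [AND] = 0.510083 × 0.235204 = 0.119974
Rounded to 4 decimal places: P(Spacecraft attitude control lost) ≈ 0.1200.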